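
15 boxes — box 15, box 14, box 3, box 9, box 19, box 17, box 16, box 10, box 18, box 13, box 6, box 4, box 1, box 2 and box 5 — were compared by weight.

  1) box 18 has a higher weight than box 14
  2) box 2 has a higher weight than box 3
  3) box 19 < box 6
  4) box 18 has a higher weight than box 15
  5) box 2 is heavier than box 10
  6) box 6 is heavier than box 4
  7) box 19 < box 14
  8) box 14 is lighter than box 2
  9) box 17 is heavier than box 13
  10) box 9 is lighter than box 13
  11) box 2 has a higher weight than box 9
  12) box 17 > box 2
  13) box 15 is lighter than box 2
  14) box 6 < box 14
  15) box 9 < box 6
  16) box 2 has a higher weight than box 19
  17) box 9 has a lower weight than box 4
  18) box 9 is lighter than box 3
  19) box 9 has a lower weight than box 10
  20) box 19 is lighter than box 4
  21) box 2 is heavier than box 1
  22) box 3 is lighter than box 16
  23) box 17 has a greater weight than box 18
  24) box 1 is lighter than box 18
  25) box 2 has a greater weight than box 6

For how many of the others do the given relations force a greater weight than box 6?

Directly above box 6: box 14, box 2.
One step further: box 18, box 17 (4 so far).
No other element is forced above box 6 by the given relations, so the count is 4.

4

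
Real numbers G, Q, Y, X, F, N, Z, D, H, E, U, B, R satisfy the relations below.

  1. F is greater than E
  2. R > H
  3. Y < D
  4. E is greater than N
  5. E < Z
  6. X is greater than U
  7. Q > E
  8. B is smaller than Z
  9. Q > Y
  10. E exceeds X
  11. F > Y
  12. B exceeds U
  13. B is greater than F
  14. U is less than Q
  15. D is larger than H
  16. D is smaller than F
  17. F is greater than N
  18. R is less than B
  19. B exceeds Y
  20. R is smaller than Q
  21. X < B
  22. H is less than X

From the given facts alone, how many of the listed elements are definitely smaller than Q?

From Q the given relations immediately reach U, R, Y, E.
From those, H, X, N — 7 in total.
No other element is forced below Q by the given relations, so the count is 7.

7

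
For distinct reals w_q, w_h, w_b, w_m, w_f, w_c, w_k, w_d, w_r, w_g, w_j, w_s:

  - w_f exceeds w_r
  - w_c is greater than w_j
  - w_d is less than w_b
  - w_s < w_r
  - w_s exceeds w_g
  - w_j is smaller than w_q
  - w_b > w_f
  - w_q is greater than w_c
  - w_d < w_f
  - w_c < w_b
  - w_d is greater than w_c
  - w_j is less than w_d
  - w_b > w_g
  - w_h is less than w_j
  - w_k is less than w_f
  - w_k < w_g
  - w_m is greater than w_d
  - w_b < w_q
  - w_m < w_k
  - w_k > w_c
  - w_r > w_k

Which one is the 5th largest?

w_s

Chaining the given pairs: w_h < w_j < w_c < w_d < w_m < w_k < w_g < w_s < w_r < w_f < w_b < w_q.
Counting 5 from the largest end gives w_s.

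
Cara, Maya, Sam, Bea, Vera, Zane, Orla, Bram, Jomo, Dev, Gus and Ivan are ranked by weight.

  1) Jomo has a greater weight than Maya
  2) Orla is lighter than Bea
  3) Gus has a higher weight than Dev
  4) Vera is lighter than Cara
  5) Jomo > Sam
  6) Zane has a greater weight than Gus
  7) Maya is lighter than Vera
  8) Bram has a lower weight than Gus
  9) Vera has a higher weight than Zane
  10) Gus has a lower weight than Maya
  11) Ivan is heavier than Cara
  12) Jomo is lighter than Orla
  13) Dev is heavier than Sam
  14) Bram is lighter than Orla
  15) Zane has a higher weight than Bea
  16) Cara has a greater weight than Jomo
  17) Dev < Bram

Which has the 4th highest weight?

Chaining the given pairs: Sam < Dev < Bram < Gus < Maya < Jomo < Orla < Bea < Zane < Vera < Cara < Ivan.
The 4th largest is Zane.

Zane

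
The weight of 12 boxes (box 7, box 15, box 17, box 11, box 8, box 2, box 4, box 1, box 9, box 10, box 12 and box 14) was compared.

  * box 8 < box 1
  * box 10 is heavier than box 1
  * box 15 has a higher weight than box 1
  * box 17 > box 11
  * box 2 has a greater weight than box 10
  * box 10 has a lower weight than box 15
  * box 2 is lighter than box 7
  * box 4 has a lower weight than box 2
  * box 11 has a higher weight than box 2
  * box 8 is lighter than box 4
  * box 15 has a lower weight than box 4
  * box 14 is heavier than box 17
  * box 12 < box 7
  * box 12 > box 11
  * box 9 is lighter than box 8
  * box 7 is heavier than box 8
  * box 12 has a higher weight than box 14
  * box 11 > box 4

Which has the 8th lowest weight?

The consecutive relations fix a unique order: box 9 < box 8 < box 1 < box 10 < box 15 < box 4 < box 2 < box 11 < box 17 < box 14 < box 12 < box 7.
The 8th smallest is box 11.

box 11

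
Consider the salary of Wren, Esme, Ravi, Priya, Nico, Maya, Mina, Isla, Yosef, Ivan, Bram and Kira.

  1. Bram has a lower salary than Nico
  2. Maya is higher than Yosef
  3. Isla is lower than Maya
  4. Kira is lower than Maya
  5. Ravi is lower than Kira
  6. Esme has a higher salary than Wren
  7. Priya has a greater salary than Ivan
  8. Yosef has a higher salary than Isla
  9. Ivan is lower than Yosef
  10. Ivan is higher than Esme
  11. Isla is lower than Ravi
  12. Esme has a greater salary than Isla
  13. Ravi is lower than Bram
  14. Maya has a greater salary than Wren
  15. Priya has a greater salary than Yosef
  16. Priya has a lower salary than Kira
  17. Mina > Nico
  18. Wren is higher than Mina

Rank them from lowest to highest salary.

Isla < Ravi < Bram < Nico < Mina < Wren < Esme < Ivan < Yosef < Priya < Kira < Maya

The consecutive links are each given: Isla < Ravi; Ravi < Bram; Bram < Nico; Nico < Mina; Mina < Wren; Wren < Esme; Esme < Ivan; Ivan < Yosef; Yosef < Priya; Priya < Kira; Kira < Maya.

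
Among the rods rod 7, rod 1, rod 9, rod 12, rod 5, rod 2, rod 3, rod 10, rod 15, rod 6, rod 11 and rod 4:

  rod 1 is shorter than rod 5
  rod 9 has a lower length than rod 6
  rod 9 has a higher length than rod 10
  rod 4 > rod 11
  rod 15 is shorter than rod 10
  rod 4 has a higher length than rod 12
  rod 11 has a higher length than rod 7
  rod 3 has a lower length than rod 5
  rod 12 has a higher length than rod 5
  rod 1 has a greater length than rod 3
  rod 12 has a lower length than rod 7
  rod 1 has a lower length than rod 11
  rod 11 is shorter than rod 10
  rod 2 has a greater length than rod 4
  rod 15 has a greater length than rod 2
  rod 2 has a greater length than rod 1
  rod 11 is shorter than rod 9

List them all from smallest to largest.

rod 3 < rod 1 < rod 5 < rod 12 < rod 7 < rod 11 < rod 4 < rod 2 < rod 15 < rod 10 < rod 9 < rod 6

The consecutive links are each given: rod 3 < rod 1; rod 1 < rod 5; rod 5 < rod 12; rod 12 < rod 7; rod 7 < rod 11; rod 11 < rod 4; rod 4 < rod 2; rod 2 < rod 15; rod 15 < rod 10; rod 10 < rod 9; rod 9 < rod 6.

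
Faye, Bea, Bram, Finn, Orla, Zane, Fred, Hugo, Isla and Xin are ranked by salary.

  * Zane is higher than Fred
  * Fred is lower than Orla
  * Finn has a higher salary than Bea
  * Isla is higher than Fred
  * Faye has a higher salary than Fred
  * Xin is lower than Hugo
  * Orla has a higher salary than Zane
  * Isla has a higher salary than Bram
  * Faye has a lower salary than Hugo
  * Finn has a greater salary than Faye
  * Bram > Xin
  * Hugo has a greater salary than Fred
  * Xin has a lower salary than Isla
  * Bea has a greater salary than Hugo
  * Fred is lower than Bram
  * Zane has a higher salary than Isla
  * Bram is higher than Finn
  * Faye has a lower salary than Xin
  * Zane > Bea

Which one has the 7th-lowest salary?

Bram

Piecing the relations together gives one ordering: Fred < Faye < Xin < Hugo < Bea < Finn < Bram < Isla < Zane < Orla.
Counting 7 from the smallest end gives Bram.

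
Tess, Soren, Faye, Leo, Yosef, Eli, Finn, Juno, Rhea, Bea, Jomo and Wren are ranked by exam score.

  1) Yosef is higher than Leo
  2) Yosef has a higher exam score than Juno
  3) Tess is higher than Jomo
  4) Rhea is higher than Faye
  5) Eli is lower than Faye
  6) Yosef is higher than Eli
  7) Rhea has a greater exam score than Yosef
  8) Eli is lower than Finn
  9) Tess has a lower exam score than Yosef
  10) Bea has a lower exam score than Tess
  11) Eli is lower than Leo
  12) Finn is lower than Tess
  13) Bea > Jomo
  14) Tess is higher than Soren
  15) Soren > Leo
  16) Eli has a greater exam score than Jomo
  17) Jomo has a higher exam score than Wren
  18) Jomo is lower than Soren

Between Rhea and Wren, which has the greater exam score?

Rhea

Wren < Jomo < Eli < Leo < Soren < Tess < Yosef < Rhea, by transitivity through Jomo, Eli, Leo, Soren, Tess, Yosef.
So Wren < Rhea; Rhea is the higher of the two.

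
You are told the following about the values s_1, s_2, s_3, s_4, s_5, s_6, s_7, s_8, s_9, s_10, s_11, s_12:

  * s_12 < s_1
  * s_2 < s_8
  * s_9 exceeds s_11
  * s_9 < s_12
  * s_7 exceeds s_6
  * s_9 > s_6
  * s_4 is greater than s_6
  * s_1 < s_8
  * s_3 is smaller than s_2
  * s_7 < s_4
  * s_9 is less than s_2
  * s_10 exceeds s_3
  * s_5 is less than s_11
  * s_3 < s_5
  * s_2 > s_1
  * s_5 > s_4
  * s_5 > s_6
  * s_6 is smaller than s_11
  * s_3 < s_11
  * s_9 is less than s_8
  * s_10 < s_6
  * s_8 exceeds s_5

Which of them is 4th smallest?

Piecing the relations together gives one ordering: s_3 < s_10 < s_6 < s_7 < s_4 < s_5 < s_11 < s_9 < s_12 < s_1 < s_2 < s_8.
Counting 4 from the smallest end gives s_7.

s_7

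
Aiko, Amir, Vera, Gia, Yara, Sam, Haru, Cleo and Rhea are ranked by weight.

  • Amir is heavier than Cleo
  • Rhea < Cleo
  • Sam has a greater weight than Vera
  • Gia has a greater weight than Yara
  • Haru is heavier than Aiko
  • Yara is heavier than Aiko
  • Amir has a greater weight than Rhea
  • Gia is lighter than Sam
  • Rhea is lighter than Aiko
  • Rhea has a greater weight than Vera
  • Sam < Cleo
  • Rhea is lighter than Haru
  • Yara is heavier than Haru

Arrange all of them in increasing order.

Each adjacent pair is fixed by a given relation: Vera < Rhea; Rhea < Aiko; Aiko < Haru; Haru < Yara; Yara < Gia; Gia < Sam; Sam < Cleo; Cleo < Amir. Chaining them end to end gives the full order.

Vera < Rhea < Aiko < Haru < Yara < Gia < Sam < Cleo < Amir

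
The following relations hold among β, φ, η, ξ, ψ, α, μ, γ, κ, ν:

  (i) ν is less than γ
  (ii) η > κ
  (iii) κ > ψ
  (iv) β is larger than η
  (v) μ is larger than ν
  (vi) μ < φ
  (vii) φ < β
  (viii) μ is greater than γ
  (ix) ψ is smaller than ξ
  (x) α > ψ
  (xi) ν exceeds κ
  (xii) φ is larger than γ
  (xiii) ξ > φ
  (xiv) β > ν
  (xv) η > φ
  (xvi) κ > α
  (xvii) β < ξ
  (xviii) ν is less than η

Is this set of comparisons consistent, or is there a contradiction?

Every relation is compatible with ψ < α < κ < ν < γ < μ < φ < η < β < ξ; the set is consistent.

consistent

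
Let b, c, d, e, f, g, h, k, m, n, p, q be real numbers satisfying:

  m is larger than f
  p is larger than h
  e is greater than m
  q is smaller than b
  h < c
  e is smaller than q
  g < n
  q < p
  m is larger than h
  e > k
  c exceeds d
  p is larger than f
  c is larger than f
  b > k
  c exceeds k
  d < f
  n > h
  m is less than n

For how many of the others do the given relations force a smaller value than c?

The elements the relations force below c are k, d, h, f — no chain reaches any other.
That is 4.

4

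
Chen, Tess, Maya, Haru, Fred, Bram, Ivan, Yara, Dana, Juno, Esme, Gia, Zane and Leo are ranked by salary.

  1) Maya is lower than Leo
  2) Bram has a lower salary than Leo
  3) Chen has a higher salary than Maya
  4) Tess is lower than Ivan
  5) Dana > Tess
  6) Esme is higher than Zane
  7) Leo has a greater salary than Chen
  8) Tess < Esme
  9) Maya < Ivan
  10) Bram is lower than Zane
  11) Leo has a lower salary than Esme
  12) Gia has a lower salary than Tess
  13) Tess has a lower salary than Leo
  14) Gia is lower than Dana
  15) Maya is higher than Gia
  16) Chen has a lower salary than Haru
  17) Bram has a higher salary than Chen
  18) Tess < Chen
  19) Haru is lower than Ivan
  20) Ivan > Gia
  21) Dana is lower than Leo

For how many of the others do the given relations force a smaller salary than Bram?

The elements the relations force below Bram are Gia, Maya, Tess, Chen — no chain reaches any other.
That is 4.

4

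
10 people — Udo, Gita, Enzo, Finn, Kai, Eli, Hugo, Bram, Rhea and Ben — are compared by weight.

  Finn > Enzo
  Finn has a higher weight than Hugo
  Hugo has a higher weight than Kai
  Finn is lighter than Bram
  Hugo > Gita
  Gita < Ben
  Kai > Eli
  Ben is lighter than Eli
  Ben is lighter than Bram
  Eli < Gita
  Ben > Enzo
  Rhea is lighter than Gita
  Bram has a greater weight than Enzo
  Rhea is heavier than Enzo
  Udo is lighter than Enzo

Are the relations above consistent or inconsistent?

inconsistent

Chaining the given relations yields Gita < Ben < Eli, so Gita < Eli. But one relation states Eli < Gita. These cannot both hold.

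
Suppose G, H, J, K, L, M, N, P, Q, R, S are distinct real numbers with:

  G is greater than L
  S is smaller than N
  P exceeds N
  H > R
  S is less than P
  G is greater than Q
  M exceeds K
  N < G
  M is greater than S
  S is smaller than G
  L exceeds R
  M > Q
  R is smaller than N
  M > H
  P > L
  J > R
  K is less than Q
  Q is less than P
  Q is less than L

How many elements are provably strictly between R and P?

The relations place R below P. An element lies strictly between them when it is forced above R and also forced below P.
Above R: {N, J, L, G, H, M}. Below P: {K, Q, S, N, L}.
Intersection: {N, L} — 2.

2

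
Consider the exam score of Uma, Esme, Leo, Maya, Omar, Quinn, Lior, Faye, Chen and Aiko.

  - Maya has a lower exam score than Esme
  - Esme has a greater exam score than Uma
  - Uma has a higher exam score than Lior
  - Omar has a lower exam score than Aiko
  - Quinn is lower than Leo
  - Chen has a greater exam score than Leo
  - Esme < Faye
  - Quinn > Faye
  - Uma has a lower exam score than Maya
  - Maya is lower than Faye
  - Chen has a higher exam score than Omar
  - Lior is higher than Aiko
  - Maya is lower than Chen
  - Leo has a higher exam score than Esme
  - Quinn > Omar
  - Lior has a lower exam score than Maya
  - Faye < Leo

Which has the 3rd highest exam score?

The consecutive relations fix a unique order: Omar < Aiko < Lior < Uma < Maya < Esme < Faye < Quinn < Leo < Chen.
Counting 3 from the largest end gives Quinn.

Quinn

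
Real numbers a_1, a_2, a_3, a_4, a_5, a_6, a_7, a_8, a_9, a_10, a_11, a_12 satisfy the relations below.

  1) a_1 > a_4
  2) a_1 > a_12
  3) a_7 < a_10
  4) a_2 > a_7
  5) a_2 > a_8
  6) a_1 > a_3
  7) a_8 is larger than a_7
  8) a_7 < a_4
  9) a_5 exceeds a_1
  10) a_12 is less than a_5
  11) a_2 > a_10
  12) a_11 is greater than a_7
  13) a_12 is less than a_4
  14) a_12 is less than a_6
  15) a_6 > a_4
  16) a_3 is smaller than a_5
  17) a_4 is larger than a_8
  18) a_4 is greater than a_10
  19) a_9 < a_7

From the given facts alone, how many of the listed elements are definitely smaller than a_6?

The elements the relations force below a_6 are a_9, a_7, a_12, a_10, a_8, a_4 — no chain reaches any other.
That is 6.

6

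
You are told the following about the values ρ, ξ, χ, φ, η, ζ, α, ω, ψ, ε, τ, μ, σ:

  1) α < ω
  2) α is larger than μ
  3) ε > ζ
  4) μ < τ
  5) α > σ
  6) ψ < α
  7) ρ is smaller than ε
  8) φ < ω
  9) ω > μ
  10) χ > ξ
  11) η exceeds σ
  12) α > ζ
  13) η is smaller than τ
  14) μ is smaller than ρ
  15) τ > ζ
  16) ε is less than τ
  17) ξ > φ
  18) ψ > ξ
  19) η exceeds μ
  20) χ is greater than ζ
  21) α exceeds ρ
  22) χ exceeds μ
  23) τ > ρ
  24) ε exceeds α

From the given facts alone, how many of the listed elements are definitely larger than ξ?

6

The elements the relations force above ξ are χ, ψ, α, ε, τ, ω — no chain reaches any other.
That is 6.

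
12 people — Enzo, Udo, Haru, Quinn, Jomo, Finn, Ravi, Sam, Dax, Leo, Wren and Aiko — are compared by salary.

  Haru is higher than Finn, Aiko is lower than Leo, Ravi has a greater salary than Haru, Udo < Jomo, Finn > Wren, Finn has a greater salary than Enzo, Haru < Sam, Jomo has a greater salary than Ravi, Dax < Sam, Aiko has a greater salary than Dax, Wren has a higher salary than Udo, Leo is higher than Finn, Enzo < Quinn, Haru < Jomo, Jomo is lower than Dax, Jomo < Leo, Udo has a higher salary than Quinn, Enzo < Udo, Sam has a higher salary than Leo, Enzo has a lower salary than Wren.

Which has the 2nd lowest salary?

The consecutive relations fix a unique order: Enzo < Quinn < Udo < Wren < Finn < Haru < Ravi < Jomo < Dax < Aiko < Leo < Sam.
Counting 2 from the smallest end gives Quinn.

Quinn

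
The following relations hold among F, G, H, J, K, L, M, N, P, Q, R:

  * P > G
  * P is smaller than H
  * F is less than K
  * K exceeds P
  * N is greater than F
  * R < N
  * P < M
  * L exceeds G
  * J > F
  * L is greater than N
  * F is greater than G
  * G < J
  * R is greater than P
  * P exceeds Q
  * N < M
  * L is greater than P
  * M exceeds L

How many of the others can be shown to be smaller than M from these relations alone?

7

From M the given relations immediately reach P, N, L.
From those, G, Q, F, R — 7 in total.
No other element is forced below M by the given relations, so the count is 7.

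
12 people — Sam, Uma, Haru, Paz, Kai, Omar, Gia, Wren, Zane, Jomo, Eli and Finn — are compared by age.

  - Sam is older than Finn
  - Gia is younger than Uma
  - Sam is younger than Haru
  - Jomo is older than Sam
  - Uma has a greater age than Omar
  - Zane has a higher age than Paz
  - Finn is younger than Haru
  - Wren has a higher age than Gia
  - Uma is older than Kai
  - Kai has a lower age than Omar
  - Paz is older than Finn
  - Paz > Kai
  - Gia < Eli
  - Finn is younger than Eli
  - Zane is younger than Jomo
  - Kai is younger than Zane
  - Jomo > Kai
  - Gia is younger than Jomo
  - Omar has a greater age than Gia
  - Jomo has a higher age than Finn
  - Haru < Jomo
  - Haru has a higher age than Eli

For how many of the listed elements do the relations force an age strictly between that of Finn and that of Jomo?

The relations place Finn below Jomo. An element lies strictly between them when it is forced above Finn and also forced below Jomo.
Above Finn: {Eli, Paz, Zane, Sam, Haru}. Below Jomo: {Gia, Kai, Eli, Paz, Zane, Sam, Haru}.
Intersection: {Eli, Paz, Zane, Sam, Haru} — 5.

5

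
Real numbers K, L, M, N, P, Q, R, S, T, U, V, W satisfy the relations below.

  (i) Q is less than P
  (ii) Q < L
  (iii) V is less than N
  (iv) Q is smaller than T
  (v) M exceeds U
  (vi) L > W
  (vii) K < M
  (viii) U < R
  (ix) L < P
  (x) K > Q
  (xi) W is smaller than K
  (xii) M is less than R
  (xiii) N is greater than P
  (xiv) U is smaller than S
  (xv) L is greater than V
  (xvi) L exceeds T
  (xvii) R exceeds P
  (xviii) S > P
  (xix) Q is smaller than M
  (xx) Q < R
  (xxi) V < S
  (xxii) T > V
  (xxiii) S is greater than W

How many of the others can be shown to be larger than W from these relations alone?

7

From W the given relations immediately reach L, K, S.
From those, P, M — 5 in total.
From those, N, R — 7 in total.
No other element is forced above W by the given relations, so the count is 7.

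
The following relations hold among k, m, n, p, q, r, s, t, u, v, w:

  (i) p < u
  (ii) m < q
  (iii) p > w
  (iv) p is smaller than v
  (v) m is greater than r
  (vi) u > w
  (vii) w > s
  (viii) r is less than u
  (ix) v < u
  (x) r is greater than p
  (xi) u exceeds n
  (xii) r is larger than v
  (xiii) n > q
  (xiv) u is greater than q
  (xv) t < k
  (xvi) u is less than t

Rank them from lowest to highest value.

s < w < p < v < r < m < q < n < u < t < k

Each adjacent pair is fixed by a given relation: s < w; w < p; p < v; v < r; r < m; m < q; q < n; n < u; u < t; t < k. Chaining them end to end gives the full order.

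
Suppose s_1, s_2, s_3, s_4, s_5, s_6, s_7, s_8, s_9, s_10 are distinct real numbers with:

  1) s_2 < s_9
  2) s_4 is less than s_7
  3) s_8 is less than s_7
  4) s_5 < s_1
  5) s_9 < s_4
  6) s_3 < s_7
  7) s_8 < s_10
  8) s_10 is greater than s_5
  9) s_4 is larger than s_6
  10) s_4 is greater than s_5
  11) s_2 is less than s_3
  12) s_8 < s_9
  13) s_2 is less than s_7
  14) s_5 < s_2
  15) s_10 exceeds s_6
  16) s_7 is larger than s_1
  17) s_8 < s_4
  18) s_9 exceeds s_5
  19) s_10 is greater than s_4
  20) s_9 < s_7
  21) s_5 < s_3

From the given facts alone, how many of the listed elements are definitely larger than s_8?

From s_8 the given relations immediately reach s_9, s_4, s_10, s_7.
No other element is forced above s_8 by the given relations, so the count is 4.

4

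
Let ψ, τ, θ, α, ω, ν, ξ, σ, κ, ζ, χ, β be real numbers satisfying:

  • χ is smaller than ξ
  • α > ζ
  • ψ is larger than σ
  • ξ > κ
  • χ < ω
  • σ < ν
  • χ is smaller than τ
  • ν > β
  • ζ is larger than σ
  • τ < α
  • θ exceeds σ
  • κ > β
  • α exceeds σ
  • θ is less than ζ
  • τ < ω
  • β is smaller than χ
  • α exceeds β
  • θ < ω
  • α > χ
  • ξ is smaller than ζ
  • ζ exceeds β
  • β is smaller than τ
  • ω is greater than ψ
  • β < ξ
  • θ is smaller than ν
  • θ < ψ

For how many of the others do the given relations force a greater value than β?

8

The elements the relations force above β are κ, χ, ξ, ζ, τ, ω, α, ν — no chain reaches any other.
That is 8.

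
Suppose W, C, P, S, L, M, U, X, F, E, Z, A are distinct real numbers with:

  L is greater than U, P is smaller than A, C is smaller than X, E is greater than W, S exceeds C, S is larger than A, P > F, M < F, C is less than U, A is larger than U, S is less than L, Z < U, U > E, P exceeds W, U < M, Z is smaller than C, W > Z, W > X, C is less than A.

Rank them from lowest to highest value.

Nothing is placed below Z, so it is least; from there Z < C; C < X; X < W; W < E; E < U; U < M; M < F; F < P; P < A; A < S; S < L, each given directly.

Z < C < X < W < E < U < M < F < P < A < S < L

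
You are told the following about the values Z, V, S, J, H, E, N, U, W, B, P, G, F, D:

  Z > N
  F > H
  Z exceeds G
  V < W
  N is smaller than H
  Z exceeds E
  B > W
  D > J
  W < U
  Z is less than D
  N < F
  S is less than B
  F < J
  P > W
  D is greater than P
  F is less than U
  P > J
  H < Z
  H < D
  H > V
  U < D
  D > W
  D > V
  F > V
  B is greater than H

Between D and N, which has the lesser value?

Following the relations from N: N < H < F < J < P < D.
So N < D; N is the smaller of the two.

N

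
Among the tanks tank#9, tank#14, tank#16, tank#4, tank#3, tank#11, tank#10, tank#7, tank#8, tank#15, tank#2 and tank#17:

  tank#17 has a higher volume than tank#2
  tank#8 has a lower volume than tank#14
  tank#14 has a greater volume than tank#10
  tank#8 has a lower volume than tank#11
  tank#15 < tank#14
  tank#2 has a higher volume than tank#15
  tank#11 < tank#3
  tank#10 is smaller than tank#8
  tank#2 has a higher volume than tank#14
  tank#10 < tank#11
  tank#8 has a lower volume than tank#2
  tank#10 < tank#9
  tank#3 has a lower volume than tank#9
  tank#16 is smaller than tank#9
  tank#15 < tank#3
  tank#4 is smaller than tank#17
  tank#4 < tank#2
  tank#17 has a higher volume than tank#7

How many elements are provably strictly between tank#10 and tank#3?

Chaining upward from tank#10 reaches: tank#8, tank#14, tank#11, tank#9, tank#2, tank#17.
Chaining downward from tank#3 reaches: tank#8, tank#15, tank#11.
Strictly between tank#10 and tank#3 are those in both lists: tank#8, tank#11 — 2 elements.

2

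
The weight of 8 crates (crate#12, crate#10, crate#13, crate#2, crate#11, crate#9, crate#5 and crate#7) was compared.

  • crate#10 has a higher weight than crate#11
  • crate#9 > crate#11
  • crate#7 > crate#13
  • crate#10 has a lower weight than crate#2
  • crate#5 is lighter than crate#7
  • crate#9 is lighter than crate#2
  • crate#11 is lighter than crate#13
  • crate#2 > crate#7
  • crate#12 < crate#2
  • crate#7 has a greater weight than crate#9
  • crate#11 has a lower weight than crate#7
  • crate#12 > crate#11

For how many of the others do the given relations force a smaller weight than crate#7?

From crate#7 the given relations immediately reach crate#5, crate#11, crate#9, crate#13.
No other element is forced below crate#7 by the given relations, so the count is 4.

4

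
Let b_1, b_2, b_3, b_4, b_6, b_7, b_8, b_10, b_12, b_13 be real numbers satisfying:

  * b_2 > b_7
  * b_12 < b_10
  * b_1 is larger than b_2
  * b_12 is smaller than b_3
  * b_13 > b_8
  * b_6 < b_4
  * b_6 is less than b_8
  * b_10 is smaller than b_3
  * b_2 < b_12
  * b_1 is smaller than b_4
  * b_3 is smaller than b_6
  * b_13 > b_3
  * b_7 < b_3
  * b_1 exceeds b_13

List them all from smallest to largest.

Each adjacent pair is fixed by a given relation: b_7 < b_2; b_2 < b_12; b_12 < b_10; b_10 < b_3; b_3 < b_6; b_6 < b_8; b_8 < b_13; b_13 < b_1; b_1 < b_4. Chaining them end to end gives the full order.

b_7 < b_2 < b_12 < b_10 < b_3 < b_6 < b_8 < b_13 < b_1 < b_4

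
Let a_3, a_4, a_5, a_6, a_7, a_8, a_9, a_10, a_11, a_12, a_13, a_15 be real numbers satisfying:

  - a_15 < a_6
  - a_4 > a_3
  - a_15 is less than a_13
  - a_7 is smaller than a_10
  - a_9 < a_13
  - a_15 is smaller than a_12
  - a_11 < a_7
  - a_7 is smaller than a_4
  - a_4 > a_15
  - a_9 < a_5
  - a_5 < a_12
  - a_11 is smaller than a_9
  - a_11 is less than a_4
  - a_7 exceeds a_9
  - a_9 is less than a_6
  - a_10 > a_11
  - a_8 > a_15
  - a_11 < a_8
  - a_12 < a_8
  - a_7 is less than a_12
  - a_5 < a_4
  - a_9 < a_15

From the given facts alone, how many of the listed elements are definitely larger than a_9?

9

Directly above a_9: a_5, a_7, a_15, a_13, a_6.
One step further: a_12, a_8, a_4, a_10 (9 so far).
Nothing else is reachable above a_9; 9 in all.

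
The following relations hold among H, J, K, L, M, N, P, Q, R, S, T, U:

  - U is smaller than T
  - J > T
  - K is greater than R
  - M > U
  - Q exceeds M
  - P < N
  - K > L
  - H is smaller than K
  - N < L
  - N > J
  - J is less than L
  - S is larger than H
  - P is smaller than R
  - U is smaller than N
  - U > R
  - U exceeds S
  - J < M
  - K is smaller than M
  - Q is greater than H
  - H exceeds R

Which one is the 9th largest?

S

Chaining the given pairs: P < R < H < S < U < T < J < N < L < K < M < Q.
The 9th largest is S.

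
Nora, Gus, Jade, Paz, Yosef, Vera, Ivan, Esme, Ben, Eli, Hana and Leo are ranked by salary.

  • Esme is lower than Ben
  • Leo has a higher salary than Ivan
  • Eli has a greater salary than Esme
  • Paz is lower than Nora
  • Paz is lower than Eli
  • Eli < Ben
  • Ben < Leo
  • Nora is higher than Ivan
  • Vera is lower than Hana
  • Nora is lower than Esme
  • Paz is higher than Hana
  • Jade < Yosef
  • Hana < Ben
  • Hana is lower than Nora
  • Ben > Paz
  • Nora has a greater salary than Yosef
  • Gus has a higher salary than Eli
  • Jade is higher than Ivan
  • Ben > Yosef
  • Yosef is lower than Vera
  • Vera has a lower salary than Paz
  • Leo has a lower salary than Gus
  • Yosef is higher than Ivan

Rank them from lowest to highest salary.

Ivan < Jade < Yosef < Vera < Hana < Paz < Nora < Esme < Eli < Ben < Leo < Gus

Each adjacent pair is fixed by a given relation: Ivan < Jade; Jade < Yosef; Yosef < Vera; Vera < Hana; Hana < Paz; Paz < Nora; Nora < Esme; Esme < Eli; Eli < Ben; Ben < Leo; Leo < Gus. Chaining them end to end gives the full order.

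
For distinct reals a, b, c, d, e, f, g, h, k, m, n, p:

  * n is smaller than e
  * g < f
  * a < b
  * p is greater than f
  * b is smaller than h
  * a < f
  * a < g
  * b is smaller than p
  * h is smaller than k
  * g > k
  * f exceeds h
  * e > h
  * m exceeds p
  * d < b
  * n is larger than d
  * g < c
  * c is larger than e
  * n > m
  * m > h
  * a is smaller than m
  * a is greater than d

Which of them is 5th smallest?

Piecing the relations together gives one ordering: d < a < b < h < k < g < f < p < m < n < e < c.
The 5th smallest is k.

k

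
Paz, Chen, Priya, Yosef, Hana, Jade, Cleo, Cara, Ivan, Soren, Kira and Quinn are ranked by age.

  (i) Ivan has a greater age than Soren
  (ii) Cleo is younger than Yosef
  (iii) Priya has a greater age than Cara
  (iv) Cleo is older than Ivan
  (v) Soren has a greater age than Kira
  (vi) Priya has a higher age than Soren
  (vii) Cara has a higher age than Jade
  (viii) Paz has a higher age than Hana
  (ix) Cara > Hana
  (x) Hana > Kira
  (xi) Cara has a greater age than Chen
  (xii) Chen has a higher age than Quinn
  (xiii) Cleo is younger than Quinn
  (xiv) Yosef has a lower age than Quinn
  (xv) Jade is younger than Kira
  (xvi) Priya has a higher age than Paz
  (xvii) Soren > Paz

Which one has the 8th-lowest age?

Yosef

Piecing the relations together gives one ordering: Jade < Kira < Hana < Paz < Soren < Ivan < Cleo < Yosef < Quinn < Chen < Cara < Priya.
Counting 8 from the smallest end gives Yosef.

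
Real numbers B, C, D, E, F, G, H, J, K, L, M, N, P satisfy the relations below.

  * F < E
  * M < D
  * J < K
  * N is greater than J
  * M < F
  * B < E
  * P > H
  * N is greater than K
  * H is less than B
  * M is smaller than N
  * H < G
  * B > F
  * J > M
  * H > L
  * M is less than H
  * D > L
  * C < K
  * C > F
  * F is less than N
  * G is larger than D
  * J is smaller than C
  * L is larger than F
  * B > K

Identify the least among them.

M

Chaining upward from M: directly above it, J, F, D, H, N; then C, L, K, P, G, B, E.
That covers every other element, and nothing is given below M, so M is the least.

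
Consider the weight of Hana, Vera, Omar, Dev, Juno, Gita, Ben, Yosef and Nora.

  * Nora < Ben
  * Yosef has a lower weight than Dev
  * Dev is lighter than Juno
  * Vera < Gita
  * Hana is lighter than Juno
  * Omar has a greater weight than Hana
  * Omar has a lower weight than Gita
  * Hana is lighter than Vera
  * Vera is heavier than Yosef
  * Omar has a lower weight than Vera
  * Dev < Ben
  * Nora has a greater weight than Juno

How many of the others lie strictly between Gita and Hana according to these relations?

2

The relations place Hana below Gita. An element lies strictly between them when it is forced above Hana and also forced below Gita.
Above Hana: {Juno, Omar, Vera, Nora, Ben}. Below Gita: {Yosef, Omar, Vera}.
Intersection: {Omar, Vera} — 2.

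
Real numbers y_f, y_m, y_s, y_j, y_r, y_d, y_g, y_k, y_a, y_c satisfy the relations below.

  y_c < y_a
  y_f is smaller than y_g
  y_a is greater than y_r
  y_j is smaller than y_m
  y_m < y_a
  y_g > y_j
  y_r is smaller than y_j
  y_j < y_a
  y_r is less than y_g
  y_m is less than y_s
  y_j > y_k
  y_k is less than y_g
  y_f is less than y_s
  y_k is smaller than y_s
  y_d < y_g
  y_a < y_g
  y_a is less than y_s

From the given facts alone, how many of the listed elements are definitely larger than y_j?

The elements the relations force above y_j are y_m, y_a, y_s, y_g — no chain reaches any other.
That is 4.

4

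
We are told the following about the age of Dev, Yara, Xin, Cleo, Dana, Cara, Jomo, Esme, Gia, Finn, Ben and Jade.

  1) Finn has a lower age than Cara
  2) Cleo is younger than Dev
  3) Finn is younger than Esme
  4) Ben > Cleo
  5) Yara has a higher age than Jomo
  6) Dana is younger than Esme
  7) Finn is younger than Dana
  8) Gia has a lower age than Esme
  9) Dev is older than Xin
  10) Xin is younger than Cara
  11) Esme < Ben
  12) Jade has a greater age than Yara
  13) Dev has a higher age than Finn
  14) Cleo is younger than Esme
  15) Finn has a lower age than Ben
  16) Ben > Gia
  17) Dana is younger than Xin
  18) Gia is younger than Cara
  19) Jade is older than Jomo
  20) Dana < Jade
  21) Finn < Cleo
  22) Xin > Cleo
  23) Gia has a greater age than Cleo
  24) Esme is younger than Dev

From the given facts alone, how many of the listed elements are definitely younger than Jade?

4

Directly below Jade: Jomo, Dana, Yara.
One step further: Finn (4 so far).
No other element is forced below Jade by the given relations, so the count is 4.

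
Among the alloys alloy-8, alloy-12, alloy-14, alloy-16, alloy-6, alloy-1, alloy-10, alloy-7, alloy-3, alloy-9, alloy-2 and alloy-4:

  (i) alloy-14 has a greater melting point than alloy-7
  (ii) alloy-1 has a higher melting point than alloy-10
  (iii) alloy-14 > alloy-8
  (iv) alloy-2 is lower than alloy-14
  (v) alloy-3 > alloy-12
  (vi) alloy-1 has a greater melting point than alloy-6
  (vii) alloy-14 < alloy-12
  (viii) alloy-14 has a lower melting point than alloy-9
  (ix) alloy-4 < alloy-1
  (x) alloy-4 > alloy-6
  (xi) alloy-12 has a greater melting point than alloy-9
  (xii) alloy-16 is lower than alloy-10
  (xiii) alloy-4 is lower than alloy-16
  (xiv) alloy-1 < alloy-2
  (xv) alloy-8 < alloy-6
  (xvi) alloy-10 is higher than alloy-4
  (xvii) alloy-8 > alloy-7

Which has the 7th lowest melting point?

Piecing the relations together gives one ordering: alloy-7 < alloy-8 < alloy-6 < alloy-4 < alloy-16 < alloy-10 < alloy-1 < alloy-2 < alloy-14 < alloy-9 < alloy-12 < alloy-3.
Counting 7 from the smallest end gives alloy-1.

alloy-1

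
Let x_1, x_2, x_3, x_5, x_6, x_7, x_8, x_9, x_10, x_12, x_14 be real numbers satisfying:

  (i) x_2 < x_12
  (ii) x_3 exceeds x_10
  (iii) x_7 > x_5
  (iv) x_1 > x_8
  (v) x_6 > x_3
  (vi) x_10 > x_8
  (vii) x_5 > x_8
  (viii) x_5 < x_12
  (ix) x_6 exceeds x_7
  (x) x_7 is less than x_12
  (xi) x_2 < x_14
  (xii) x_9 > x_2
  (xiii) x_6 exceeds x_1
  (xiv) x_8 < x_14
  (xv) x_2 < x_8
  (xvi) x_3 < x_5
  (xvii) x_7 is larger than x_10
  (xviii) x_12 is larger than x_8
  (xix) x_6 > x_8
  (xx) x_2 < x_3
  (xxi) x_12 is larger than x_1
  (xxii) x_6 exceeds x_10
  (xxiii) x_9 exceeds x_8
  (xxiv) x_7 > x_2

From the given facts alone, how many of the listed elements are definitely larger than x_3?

4

The elements the relations force above x_3 are x_5, x_7, x_6, x_12 — no chain reaches any other.
That is 4.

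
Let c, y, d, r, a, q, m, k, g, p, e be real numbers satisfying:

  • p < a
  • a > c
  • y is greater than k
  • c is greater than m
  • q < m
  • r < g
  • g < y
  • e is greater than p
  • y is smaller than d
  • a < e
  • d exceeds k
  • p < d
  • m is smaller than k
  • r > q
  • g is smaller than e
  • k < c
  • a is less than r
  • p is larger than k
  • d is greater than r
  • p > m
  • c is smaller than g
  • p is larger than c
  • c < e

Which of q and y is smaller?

q

Link the given pairs in sequence: q < m; m < k; k < c; c < p; p < a; a < r; r < g; g < y.
Chaining these gives q < m < k < c < p < a < r < g < y.
So q < y; q is the smaller of the two.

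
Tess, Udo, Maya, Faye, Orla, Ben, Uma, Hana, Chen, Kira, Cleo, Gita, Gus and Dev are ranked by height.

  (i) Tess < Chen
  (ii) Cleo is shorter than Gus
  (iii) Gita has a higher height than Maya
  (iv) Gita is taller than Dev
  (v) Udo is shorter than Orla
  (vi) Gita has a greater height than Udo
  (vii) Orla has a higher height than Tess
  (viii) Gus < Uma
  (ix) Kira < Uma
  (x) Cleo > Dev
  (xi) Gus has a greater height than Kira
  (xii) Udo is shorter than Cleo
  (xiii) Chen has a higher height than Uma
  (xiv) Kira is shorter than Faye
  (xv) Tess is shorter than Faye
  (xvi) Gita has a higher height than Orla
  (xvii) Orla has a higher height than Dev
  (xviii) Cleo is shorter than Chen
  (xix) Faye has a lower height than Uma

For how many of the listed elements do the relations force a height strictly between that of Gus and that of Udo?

The relations place Udo below Gus. An element lies strictly between them when it is forced above Udo and also forced below Gus.
Above Udo: {Cleo, Uma, Orla, Chen, Gita}. Below Gus: {Dev, Cleo, Kira}.
Intersection: {Cleo} — 1.

1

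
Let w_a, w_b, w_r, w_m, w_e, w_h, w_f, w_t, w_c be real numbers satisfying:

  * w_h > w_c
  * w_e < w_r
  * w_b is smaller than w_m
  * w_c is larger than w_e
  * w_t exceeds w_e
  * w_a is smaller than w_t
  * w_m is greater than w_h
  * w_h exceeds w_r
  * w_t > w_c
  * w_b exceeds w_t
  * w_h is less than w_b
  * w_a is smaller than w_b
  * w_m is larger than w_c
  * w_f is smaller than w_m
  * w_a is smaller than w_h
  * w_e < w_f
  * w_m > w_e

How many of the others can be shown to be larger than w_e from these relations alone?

7

From w_e the given relations immediately reach w_c, w_r, w_t, w_f, w_m.
From those, w_h, w_b — 7 in total.
No other element is forced above w_e by the given relations, so the count is 7.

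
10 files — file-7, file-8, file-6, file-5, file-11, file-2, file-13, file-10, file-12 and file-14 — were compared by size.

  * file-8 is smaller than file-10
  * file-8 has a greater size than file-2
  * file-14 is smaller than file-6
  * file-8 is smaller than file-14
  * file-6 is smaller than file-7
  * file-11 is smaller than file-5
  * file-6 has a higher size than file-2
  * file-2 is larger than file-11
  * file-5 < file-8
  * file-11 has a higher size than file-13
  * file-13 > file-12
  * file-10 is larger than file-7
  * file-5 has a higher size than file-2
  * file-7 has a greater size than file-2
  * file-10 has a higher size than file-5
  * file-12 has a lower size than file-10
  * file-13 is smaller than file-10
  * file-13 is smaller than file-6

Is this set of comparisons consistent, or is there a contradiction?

consistent

Every relation is compatible with file-12 < file-13 < file-11 < file-2 < file-5 < file-8 < file-14 < file-6 < file-7 < file-10; the set is consistent.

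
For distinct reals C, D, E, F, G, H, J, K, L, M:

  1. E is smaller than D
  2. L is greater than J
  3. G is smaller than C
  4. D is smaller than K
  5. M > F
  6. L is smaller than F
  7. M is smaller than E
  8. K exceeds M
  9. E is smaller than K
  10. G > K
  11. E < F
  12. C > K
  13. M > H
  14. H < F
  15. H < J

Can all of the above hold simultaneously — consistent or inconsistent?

inconsistent

Chaining the given relations yields F < M < E, so F < E. But one relation states E < F. These cannot both hold.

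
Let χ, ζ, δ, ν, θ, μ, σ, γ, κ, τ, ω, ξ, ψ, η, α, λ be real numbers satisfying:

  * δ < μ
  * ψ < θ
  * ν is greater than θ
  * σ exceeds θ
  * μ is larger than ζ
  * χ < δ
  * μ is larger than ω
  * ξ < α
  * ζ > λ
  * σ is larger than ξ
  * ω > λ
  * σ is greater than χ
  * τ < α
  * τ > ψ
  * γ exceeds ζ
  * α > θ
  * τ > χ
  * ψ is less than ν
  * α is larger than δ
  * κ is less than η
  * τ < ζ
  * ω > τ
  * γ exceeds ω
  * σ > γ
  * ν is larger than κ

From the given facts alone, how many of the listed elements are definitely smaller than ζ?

4

From ζ the given relations immediately reach λ, τ.
From those, χ, ψ — 4 in total.
No other element is forced below ζ by the given relations, so the count is 4.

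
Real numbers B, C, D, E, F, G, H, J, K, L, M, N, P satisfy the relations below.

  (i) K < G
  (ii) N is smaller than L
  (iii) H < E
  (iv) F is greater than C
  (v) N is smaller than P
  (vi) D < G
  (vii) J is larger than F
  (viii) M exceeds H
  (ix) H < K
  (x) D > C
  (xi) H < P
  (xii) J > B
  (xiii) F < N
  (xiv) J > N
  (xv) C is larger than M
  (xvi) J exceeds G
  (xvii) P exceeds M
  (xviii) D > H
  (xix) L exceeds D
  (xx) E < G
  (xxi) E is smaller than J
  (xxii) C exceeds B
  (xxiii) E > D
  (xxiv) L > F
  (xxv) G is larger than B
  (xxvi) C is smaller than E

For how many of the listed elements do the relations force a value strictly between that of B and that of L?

4

Chaining upward from B reaches: C, D, E, F, G, N, P, J.
Chaining downward from L reaches: H, M, C, D, F, N.
Strictly between B and L are those in both lists: C, D, F, N — 4 elements.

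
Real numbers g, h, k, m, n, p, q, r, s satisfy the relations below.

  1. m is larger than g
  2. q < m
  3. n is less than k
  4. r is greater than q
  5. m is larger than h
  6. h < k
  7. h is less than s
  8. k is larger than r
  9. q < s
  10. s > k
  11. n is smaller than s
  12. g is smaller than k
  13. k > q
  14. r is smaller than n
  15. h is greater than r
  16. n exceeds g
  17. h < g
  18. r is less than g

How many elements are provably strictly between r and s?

4

The relations place r below s. An element lies strictly between them when it is forced above r and also forced below s.
Above r: {h, g, n, m, k}. Below s: {q, h, g, n, k}.
Intersection: {h, g, n, k} — 4.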